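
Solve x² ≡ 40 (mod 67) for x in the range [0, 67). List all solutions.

24, 43

Since 67 ≡ 3 (mod 4), a square root of 40 is 40^((67+1)/4) = 40^17 mod 67.
Repeated squaring: 40^2≡59, 40^4≡64, 40^8≡9, 40^16≡14 (mod 67).
40^17 = 40^(16+1) ≡ 24 (mod 67).
Check: 24² = 576 ≡ 40 (mod 67). The two roots are 24 and 43.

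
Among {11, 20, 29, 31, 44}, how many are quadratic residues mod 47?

0

(11/47) = -1 → non-residue.
(20/47) = -1 → non-residue.
(29/47) = -1 → non-residue.
(31/47) = -1 → non-residue.
(44/47) = -1 → non-residue.
Total quadratic residues among the 5: 0.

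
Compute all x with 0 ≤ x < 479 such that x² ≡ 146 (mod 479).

25, 454

Since 479 ≡ 3 (mod 4), a square root of 146 is 146^((479+1)/4) = 146^120 mod 479.
Repeated squaring: 146^2≡240, 146^4≡120, 146^8≡30, 146^16≡421, 146^32≡11, 146^64≡121 (mod 479).
146^120 = 146^(64+32+16+8) ≡ 25 (mod 479).
Check: 25² = 625 ≡ 146 (mod 479). The two roots are 25 and 454.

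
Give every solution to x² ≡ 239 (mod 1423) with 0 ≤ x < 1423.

Since 1423 ≡ 3 (mod 4), a square root of 239 is 239^((1423+1)/4) = 239^356 mod 1423.
Repeated squaring: 239^2≡201, 239^4≡557, 239^8≡35, 239^16≡1225, 239^32≡783, 239^64≡1199, 239^128≡371, 239^256≡1033 (mod 1423).
239^356 = 239^(256+64+32+4) ≡ 368 (mod 1423).
Check: 368² = 135424 ≡ 239 (mod 1423). The two roots are 368 and 1055.

368, 1055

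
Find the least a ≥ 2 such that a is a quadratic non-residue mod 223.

3

(2/223) = +1, so 2 is a residue.
(3/223) = −1, so 3 is the smallest positive non-residue mod 223.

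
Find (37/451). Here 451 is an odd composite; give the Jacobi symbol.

Reciprocity: 37 ≡ 1 and 451 ≡ 3 (mod 4), so (37/451) = +(451/37).
Reduce top mod 37: now compute (7/37).
Reciprocity: 7 ≡ 3 and 37 ≡ 1 (mod 4), so (7/37) = +(37/7).
Reduce top mod 7: now compute (2/7).
Pull out 2: since 7 ≡ 7 (mod 8), (2/7) = +1.
Reached (1/7) = 1. Collecting the sign flips along the way, the symbol is +1.

1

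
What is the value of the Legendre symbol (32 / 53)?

Euler's criterion: (32/53) ≡ 32^26 (mod 53).
32^2 ≡ 17 (mod 53)
32^4 ≡ 24 (mod 53)
32^8 ≡ 46 (mod 53)
32^16 ≡ 49 (mod 53)
32^26 = 32^(16+8+2) ≡ 52 (mod 53).
Result is 52 ≡ −1, so (32/53) = −1.

-1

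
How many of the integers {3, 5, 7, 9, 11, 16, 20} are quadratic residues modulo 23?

(3/23) = +1 → QR.
(5/23) = -1 → non-residue.
(7/23) = -1 → non-residue.
(9/23) = +1 → QR.
(11/23) = -1 → non-residue.
(16/23) = +1 → QR.
(20/23) = -1 → non-residue.
Total quadratic residues among the 7: 3.

3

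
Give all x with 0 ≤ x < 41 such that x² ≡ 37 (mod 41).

18, 23

41 ≡ 1 (mod 4), so we find a root by search.
Trying successive values, 18² = 324 ≡ 37 (mod 41). The other root is 41 − 18 = 23.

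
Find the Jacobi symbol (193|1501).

Reciprocity: 193 ≡ 1 and 1501 ≡ 1 (mod 4), so (193/1501) = +(1501/193).
Reduce top mod 193: now compute (150/193).
Pull out 2: since 193 ≡ 1 (mod 8), (2/193) = +1.
Reciprocity: 75 ≡ 3 and 193 ≡ 1 (mod 4), so (75/193) = +(193/75).
Reduce top mod 75: now compute (43/75).
Reciprocity: 43 ≡ 3 and 75 ≡ 3 (mod 4), so (43/75) = −(75/43).
Reduce top mod 43: now compute (32/43).
Pull out 2^5: since 43 ≡ 3 (mod 8), (2/43) = -1, so (2/43)^5 = -1.
Reached (1/43) = 1. Collecting the sign flips along the way, the symbol is +1.

1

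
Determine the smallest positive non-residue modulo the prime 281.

3

(2/281) = +1, so 2 is a residue.
(3/281) = −1, so 3 is the smallest positive non-residue mod 281.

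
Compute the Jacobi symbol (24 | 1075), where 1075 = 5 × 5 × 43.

Pull out 2^3: since 1075 ≡ 3 (mod 8), (2/1075) = -1, so (2/1075)^3 = -1.
Reciprocity: 3 ≡ 3 and 1075 ≡ 3 (mod 4), so (3/1075) = −(1075/3).
Reduce top mod 3: now compute (1/3).
Reached (1/3) = 1. Collecting the sign flips along the way, the symbol is +1.

1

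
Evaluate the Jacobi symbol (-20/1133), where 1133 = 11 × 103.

First reduce: -20 ≡ 1113 (mod 1133).
Reciprocity: 1113 ≡ 1 and 1133 ≡ 1 (mod 4), so (1113/1133) = +(1133/1113).
Reduce top mod 1113: now compute (20/1113).
Pull out 2^2: since 1113 ≡ 1 (mod 8), (2/1113) = +1, so (2/1113)^2 = +1.
Reciprocity: 5 ≡ 1 and 1113 ≡ 1 (mod 4), so (5/1113) = +(1113/5).
Reduce top mod 5: now compute (3/5).
Reciprocity: 3 ≡ 3 and 5 ≡ 1 (mod 4), so (3/5) = +(5/3).
Reduce top mod 3: now compute (2/3).
Pull out 2: since 3 ≡ 3 (mod 8), (2/3) = -1.
Reached (1/3) = 1. Collecting the sign flips along the way, the symbol is -1.

-1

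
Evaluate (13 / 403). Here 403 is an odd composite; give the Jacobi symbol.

Reciprocity: 13 ≡ 1 and 403 ≡ 3 (mod 4), so (13/403) = +(403/13).
Reduce top mod 13: now compute (0/13).
Top reduces to 0: gcd > 1, so the symbol is 0.

0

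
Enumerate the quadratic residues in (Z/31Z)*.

Square k = 1,…,15 (k and 31−k give the same square):
1²=1, 2²=4, 3²=9, 4²=16, 5²=25, 6²≡5, 7²≡18, 8²≡2, 9²≡19, 10²≡7, 11²≡28, 12²≡20, 13²≡14, 14²≡10, 15²≡8 (mod 31).
So the quadratic residues mod 31 are {1, 2, 4, 5, 7, 8, 9, 10, 14, 16, 18, 19, 20, 25, 28}.

1 2 4 5 7 8 9 10 14 16 18 19 20 25 28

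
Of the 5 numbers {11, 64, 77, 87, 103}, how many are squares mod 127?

(11/127) = +1 → QR.
(64/127) = +1 → QR.
(77/127) = -1 → non-residue.
(87/127) = +1 → QR.
(103/127) = +1 → QR.
Total quadratic residues among the 5: 4.

4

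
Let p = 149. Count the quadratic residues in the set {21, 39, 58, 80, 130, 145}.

4

(21/149) = -1 → non-residue.
(39/149) = +1 → QR.
(58/149) = -1 → non-residue.
(80/149) = +1 → QR.
(130/149) = +1 → QR.
(145/149) = +1 → QR.
Total quadratic residues among the 6: 4.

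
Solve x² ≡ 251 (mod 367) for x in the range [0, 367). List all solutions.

148, 219

Since 367 ≡ 3 (mod 4), a square root of 251 is 251^((367+1)/4) = 251^92 mod 367.
Repeated squaring: 251^2≡244, 251^4≡82, 251^8≡118, 251^16≡345, 251^32≡117, 251^64≡110 (mod 367).
251^92 = 251^(64+16+8+4) ≡ 148 (mod 367).
Check: 148² = 21904 ≡ 251 (mod 367). The two roots are 148 and 219.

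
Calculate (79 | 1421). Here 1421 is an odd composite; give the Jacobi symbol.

Reciprocity: 79 ≡ 3 and 1421 ≡ 1 (mod 4), so (79/1421) = +(1421/79).
Reduce top mod 79: now compute (78/79).
Pull out 2: since 79 ≡ 7 (mod 8), (2/79) = +1.
Reciprocity: 39 ≡ 3 and 79 ≡ 3 (mod 4), so (39/79) = −(79/39).
Reduce top mod 39: now compute (1/39).
Reached (1/39) = 1. Collecting the sign flips along the way, the symbol is -1.

-1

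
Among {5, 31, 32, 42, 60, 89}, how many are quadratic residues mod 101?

(5/101) = +1 → QR.
(31/101) = +1 → QR.
(32/101) = -1 → non-residue.
(42/101) = -1 → non-residue.
(60/101) = -1 → non-residue.
(89/101) = -1 → non-residue.
Total quadratic residues among the 6: 2.

2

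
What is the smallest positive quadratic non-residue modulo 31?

3

(2/31) = +1, so 2 is a residue.
(3/31) = −1, so 3 is the smallest positive non-residue mod 31.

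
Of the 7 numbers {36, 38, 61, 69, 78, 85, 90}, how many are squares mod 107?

5

(36/107) = +1 → QR.
(38/107) = -1 → non-residue.
(61/107) = +1 → QR.
(69/107) = +1 → QR.
(78/107) = -1 → non-residue.
(85/107) = +1 → QR.
(90/107) = +1 → QR.
Total quadratic residues among the 7: 5.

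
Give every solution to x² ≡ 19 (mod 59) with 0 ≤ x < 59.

Since 59 ≡ 3 (mod 4), a square root of 19 is 19^((59+1)/4) = 19^15 mod 59.
Repeated squaring: 19^2≡7, 19^4≡49, 19^8≡41 (mod 59).
19^15 = 19^(8+4+2+1) ≡ 45 (mod 59).
Check: 45² = 2025 ≡ 19 (mod 59). The two roots are 14 and 45.

14, 45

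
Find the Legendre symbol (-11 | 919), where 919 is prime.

Euler's criterion: (-11/919) ≡ 908^459 (mod 919).
908^2 ≡ 121 (mod 919)
908^4 ≡ 856 (mod 919)
908^8 ≡ 293 (mod 919)
908^16 ≡ 382 (mod 919)
908^32 ≡ 722 (mod 919)
908^64 ≡ 211 (mod 919)
908^128 ≡ 409 (mod 919)
908^256 ≡ 23 (mod 919)
908^459 = 908^(256+128+64+8+2+1) ≡ 918 (mod 919).
Result is 918 ≡ −1, so (-11/919) = −1.

-1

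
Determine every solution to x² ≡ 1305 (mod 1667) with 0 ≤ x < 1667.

121, 1546

Since 1667 ≡ 3 (mod 4), a square root of 1305 is 1305^((1667+1)/4) = 1305^417 mod 1667.
Repeated squaring: 1305^2≡1018, 1305^4≡1117, 1305^8≡773, 1305^16≡743, 1305^32≡272, 1305^64≡636, 1305^128≡1082, 1305^256≡490 (mod 1667).
1305^417 = 1305^(256+128+32+1) ≡ 121 (mod 1667).
Check: 121² = 14641 ≡ 1305 (mod 1667). The two roots are 121 and 1546.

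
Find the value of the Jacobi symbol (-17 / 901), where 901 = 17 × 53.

First reduce: -17 ≡ 884 (mod 901).
Pull out 2^2: since 901 ≡ 5 (mod 8), (2/901) = -1, so (2/901)^2 = +1.
Reciprocity: 221 ≡ 1 and 901 ≡ 1 (mod 4), so (221/901) = +(901/221).
Reduce top mod 221: now compute (17/221).
Reciprocity: 17 ≡ 1 and 221 ≡ 1 (mod 4), so (17/221) = +(221/17).
Reduce top mod 17: now compute (0/17).
Top reduces to 0: gcd > 1, so the symbol is 0.

0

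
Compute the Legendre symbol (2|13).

Euler's criterion: (2/13) ≡ 2^6 (mod 13).
2^2 ≡ 4 (mod 13)
2^4 ≡ 3 (mod 13)
2^6 = 2^(4+2) ≡ 12 (mod 13).
Result is 12 ≡ −1, so (2/13) = −1.

-1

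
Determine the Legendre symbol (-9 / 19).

First reduce: -9 ≡ 10 (mod 19).
Pull out 2: since 19 ≡ 3 (mod 8), (2/19) = -1.
Reciprocity: 5 ≡ 1 and 19 ≡ 3 (mod 4), so (5/19) = +(19/5).
Reduce top mod 5: now compute (4/5).
Pull out 2^2: since 5 ≡ 5 (mod 8), (2/5) = -1, so (2/5)^2 = +1.
Reached (1/5) = 1. Collecting the sign flips along the way, the symbol is -1.

-1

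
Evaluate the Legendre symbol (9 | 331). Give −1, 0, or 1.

1

Reciprocity: 9 ≡ 1 and 331 ≡ 3 (mod 4), so (9/331) = +(331/9).
Reduce top mod 9: now compute (7/9).
Reciprocity: 7 ≡ 3 and 9 ≡ 1 (mod 4), so (7/9) = +(9/7).
Reduce top mod 7: now compute (2/7).
Pull out 2: since 7 ≡ 7 (mod 8), (2/7) = +1.
Reached (1/7) = 1. Collecting the sign flips along the way, the symbol is +1.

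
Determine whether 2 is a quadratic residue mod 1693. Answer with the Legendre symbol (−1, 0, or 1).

Pull out 2: since 1693 ≡ 5 (mod 8), (2/1693) = -1.
Reached (1/1693) = 1. Collecting the sign flips along the way, the symbol is -1.

-1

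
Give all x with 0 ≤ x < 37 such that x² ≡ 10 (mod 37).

37 ≡ 1 (mod 4), so we find a root by search.
Trying successive values, 11² = 121 ≡ 10 (mod 37). The other root is 37 − 11 = 26.

11, 26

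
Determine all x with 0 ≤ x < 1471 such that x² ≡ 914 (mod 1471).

Since 1471 ≡ 3 (mod 4), a square root of 914 is 914^((1471+1)/4) = 914^368 mod 1471.
Repeated squaring: 914^2≡1339, 914^4≡1243, 914^8≡499, 914^16≡402, 914^32≡1265, 914^64≡1248, 914^128≡1186, 914^256≡320 (mod 1471).
914^368 = 914^(256+64+32+16) ≡ 1310 (mod 1471).
Check: 1310² = 1716100 ≡ 914 (mod 1471). The two roots are 161 and 1310.

161, 1310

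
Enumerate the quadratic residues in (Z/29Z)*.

Square k = 1,…,14 (k and 29−k give the same square):
1²=1, 2²=4, 3²=9, 4²=16, 5²=25, 6²≡7, 7²≡20, 8²≡6, 9²≡23, 10²≡13, 11²≡5, 12²≡28, 13²≡24, 14²≡22 (mod 29).
So the quadratic residues mod 29 are {1, 4, 5, 6, 7, 9, 13, 16, 20, 22, 23, 24, 25, 28}.

1, 4, 5, 6, 7, 9, 13, 16, 20, 22, 23, 24, 25, 28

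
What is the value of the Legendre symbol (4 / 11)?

Pull out 2^2: since 11 ≡ 3 (mod 8), (2/11) = -1, so (2/11)^2 = +1.
Reached (1/11) = 1. Collecting the sign flips along the way, the symbol is +1.

1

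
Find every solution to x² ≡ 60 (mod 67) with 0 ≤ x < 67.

23, 44

Since 67 ≡ 3 (mod 4), a square root of 60 is 60^((67+1)/4) = 60^17 mod 67.
Repeated squaring: 60^2≡49, 60^4≡56, 60^8≡54, 60^16≡35 (mod 67).
60^17 = 60^(16+1) ≡ 23 (mod 67).
Check: 23² = 529 ≡ 60 (mod 67). The two roots are 23 and 44.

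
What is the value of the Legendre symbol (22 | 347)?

Pull out 2: since 347 ≡ 3 (mod 8), (2/347) = -1.
Reciprocity: 11 ≡ 3 and 347 ≡ 3 (mod 4), so (11/347) = −(347/11).
Reduce top mod 11: now compute (6/11).
Pull out 2: since 11 ≡ 3 (mod 8), (2/11) = -1.
Reciprocity: 3 ≡ 3 and 11 ≡ 3 (mod 4), so (3/11) = −(11/3).
Reduce top mod 3: now compute (2/3).
Pull out 2: since 3 ≡ 3 (mod 8), (2/3) = -1.
Reached (1/3) = 1. Collecting the sign flips along the way, the symbol is -1.

-1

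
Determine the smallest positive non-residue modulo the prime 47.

(2/47) = +1, so 2 is a residue.
(3/47) = +1, so 3 is a residue.
(4/47) = +1, so 4 is a residue.
(5/47) = −1, so 5 is the smallest positive non-residue mod 47.

5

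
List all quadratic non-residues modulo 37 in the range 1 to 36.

Square k = 1,…,18 (k and 37−k give the same square):
1²=1, 2²=4, 3²=9, 4²=16, 5²=25, 6²=36, 7²≡12, 8²≡27, 9²≡7, 10²≡26, 11²≡10, 12²≡33, 13²≡21, 14²≡11, 15²≡3, 16²≡34, 17²≡30, 18²≡28 (mod 37).
The residues are {1, 3, 4, 7, 9, 10, 11, 12, 16, 21, 25, 26, 27, 28, 30, 33, 34, 36}; the non-residues are the remaining 18 nonzero classes.

2, 5, 6, 8, 13, 14, 15, 17, 18, 19, 20, 22, 23, 24, 29, 31, 32, 35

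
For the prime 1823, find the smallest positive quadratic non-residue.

(2/1823) = +1, so 2 is a residue.
(3/1823) = +1, so 3 is a residue.
(4/1823) = +1, so 4 is a residue.
(5/1823) = −1, so 5 is the smallest positive non-residue mod 1823.

5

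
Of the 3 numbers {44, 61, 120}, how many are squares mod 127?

(44/127) = +1 → QR.
(61/127) = +1 → QR.
(120/127) = +1 → QR.
Total quadratic residues among the 3: 3.

3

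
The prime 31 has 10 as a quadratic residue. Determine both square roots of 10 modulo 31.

14, 17

Since 31 ≡ 3 (mod 4), a square root of 10 is 10^((31+1)/4) = 10^8 mod 31.
Repeated squaring: 10^2≡7, 10^4≡18, 10^8≡14 (mod 31).
10^8 = 10^(8) ≡ 14 (mod 31).
Check: 14² = 196 ≡ 10 (mod 31). The two roots are 14 and 17.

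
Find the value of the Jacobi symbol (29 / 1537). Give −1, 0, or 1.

Reciprocity: 29 ≡ 1 and 1537 ≡ 1 (mod 4), so (29/1537) = +(1537/29).
Reduce top mod 29: now compute (0/29).
Top reduces to 0: gcd > 1, so the symbol is 0.

0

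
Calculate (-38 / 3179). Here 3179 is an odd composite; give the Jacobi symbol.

First reduce: -38 ≡ 3141 (mod 3179).
Reciprocity: 3141 ≡ 1 and 3179 ≡ 3 (mod 4), so (3141/3179) = +(3179/3141).
Reduce top mod 3141: now compute (38/3141).
Pull out 2: since 3141 ≡ 5 (mod 8), (2/3141) = -1.
Reciprocity: 19 ≡ 3 and 3141 ≡ 1 (mod 4), so (19/3141) = +(3141/19).
Reduce top mod 19: now compute (6/19).
Pull out 2: since 19 ≡ 3 (mod 8), (2/19) = -1.
Reciprocity: 3 ≡ 3 and 19 ≡ 3 (mod 4), so (3/19) = −(19/3).
Reduce top mod 3: now compute (1/3).
Reached (1/3) = 1. Collecting the sign flips along the way, the symbol is -1.

-1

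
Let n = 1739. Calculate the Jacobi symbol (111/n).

0

Reciprocity: 111 ≡ 3 and 1739 ≡ 3 (mod 4), so (111/1739) = −(1739/111).
Reduce top mod 111: now compute (74/111).
Pull out 2: since 111 ≡ 7 (mod 8), (2/111) = +1.
Reciprocity: 37 ≡ 1 and 111 ≡ 3 (mod 4), so (37/111) = +(111/37).
Reduce top mod 37: now compute (0/37).
Top reduces to 0: gcd > 1, so the symbol is 0.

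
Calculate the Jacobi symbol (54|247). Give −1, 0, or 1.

Pull out 2: since 247 ≡ 7 (mod 8), (2/247) = +1.
Reciprocity: 27 ≡ 3 and 247 ≡ 3 (mod 4), so (27/247) = −(247/27).
Reduce top mod 27: now compute (4/27).
Pull out 2^2: since 27 ≡ 3 (mod 8), (2/27) = -1, so (2/27)^2 = +1.
Reached (1/27) = 1. Collecting the sign flips along the way, the symbol is -1.

-1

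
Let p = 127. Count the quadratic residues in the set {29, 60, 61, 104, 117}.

(29/127) = -1 → non-residue.
(60/127) = +1 → QR.
(61/127) = +1 → QR.
(104/127) = +1 → QR.
(117/127) = +1 → QR.
Total quadratic residues among the 5: 4.

4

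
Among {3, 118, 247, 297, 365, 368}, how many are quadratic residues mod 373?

(3/373) = +1 → QR.
(118/373) = -1 → non-residue.
(247/373) = -1 → non-residue.
(297/373) = -1 → non-residue.
(365/373) = -1 → non-residue.
(368/373) = -1 → non-residue.
Total quadratic residues among the 6: 1.

1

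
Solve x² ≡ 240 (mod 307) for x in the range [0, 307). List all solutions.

Since 307 ≡ 3 (mod 4), a square root of 240 is 240^((307+1)/4) = 240^77 mod 307.
Repeated squaring: 240^2≡191, 240^4≡255, 240^8≡248, 240^16≡104, 240^32≡71, 240^64≡129 (mod 307).
240^77 = 240^(64+8+4+1) ≡ 94 (mod 307).
Check: 94² = 8836 ≡ 240 (mod 307). The two roots are 94 and 213.

94, 213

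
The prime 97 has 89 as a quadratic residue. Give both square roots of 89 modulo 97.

97 ≡ 1 (mod 4), so we find a root by search.
Trying successive values, 34² = 1156 ≡ 89 (mod 97). The other root is 97 − 34 = 63.

34, 63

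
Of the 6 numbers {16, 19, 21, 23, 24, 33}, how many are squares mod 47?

(16/47) = +1 → QR.
(19/47) = -1 → non-residue.
(21/47) = +1 → QR.
(23/47) = -1 → non-residue.
(24/47) = +1 → QR.
(33/47) = -1 → non-residue.
Total quadratic residues among the 6: 3.

3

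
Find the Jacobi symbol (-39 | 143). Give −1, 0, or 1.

First reduce: -39 ≡ 104 (mod 143).
Pull out 2^3: since 143 ≡ 7 (mod 8), (2/143) = +1, so (2/143)^3 = +1.
Reciprocity: 13 ≡ 1 and 143 ≡ 3 (mod 4), so (13/143) = +(143/13).
Reduce top mod 13: now compute (0/13).
Top reduces to 0: gcd > 1, so the symbol is 0.

0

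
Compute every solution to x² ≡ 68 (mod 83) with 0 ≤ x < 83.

Since 83 ≡ 3 (mod 4), a square root of 68 is 68^((83+1)/4) = 68^21 mod 83.
Repeated squaring: 68^2≡59, 68^4≡78, 68^8≡25, 68^16≡44 (mod 83).
68^21 = 68^(16+4+1) ≡ 63 (mod 83).
Check: 63² = 3969 ≡ 68 (mod 83). The two roots are 20 and 63.

20, 63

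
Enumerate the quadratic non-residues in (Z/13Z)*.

Square k = 1,…,6 (k and 13−k give the same square):
1²=1, 2²=4, 3²=9, 4²≡3, 5²≡12, 6²≡10 (mod 13).
The residues are {1, 3, 4, 9, 10, 12}; the non-residues are the remaining 6 nonzero classes.

2 5 6 7 8 11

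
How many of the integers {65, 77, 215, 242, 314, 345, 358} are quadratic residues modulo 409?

4

(65/409) = -1 → non-residue.
(77/409) = +1 → QR.
(215/409) = -1 → non-residue.
(242/409) = +1 → QR.
(314/409) = -1 → non-residue.
(345/409) = +1 → QR.
(358/409) = +1 → QR.
Total quadratic residues among the 7: 4.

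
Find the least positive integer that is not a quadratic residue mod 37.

2

(2/37) = −1, so 2 is the smallest positive non-residue mod 37.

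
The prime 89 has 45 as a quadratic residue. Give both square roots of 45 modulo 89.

32, 57

89 ≡ 1 (mod 4), so we find a root by search.
Trying successive values, 32² = 1024 ≡ 45 (mod 89). The other root is 89 − 32 = 57.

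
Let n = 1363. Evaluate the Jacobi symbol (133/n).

Reciprocity: 133 ≡ 1 and 1363 ≡ 3 (mod 4), so (133/1363) = +(1363/133).
Reduce top mod 133: now compute (33/133).
Reciprocity: 33 ≡ 1 and 133 ≡ 1 (mod 4), so (33/133) = +(133/33).
Reduce top mod 33: now compute (1/33).
Reached (1/33) = 1. Collecting the sign flips along the way, the symbol is +1.

1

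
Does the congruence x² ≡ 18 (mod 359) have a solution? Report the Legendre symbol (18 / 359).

1

Pull out 2: since 359 ≡ 7 (mod 8), (2/359) = +1.
Reciprocity: 9 ≡ 1 and 359 ≡ 3 (mod 4), so (9/359) = +(359/9).
Reduce top mod 9: now compute (8/9).
Pull out 2^3: since 9 ≡ 1 (mod 8), (2/9) = +1, so (2/9)^3 = +1.
Reached (1/9) = 1. Collecting the sign flips along the way, the symbol is +1.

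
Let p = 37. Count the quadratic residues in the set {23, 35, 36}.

(23/37) = -1 → non-residue.
(35/37) = -1 → non-residue.
(36/37) = +1 → QR.
Total quadratic residues among the 3: 1.

1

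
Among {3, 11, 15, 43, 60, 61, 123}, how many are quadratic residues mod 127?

(3/127) = -1 → non-residue.
(11/127) = +1 → QR.
(15/127) = +1 → QR.
(43/127) = -1 → non-residue.
(60/127) = +1 → QR.
(61/127) = +1 → QR.
(123/127) = -1 → non-residue.
Total quadratic residues among the 7: 4.

4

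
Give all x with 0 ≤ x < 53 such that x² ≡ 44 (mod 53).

53 ≡ 1 (mod 4), so we find a root by search.
Trying successive values, 16² = 256 ≡ 44 (mod 53). The other root is 53 − 16 = 37.

16, 37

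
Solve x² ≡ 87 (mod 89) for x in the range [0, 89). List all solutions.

89 ≡ 1 (mod 4), so we find a root by search.
Trying successive values, 40² = 1600 ≡ 87 (mod 89). The other root is 89 − 40 = 49.

40, 49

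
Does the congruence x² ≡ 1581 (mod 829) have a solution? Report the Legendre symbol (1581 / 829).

-1

Euler's criterion: (1581/829) ≡ 752^414 (mod 829).
752^2 ≡ 126 (mod 829)
752^4 ≡ 125 (mod 829)
752^8 ≡ 703 (mod 829)
752^16 ≡ 125 (mod 829)
752^32 ≡ 703 (mod 829)
752^64 ≡ 125 (mod 829)
752^128 ≡ 703 (mod 829)
752^256 ≡ 125 (mod 829)
752^414 = 752^(256+128+16+8+4+2) ≡ 828 (mod 829).
Result is 828 ≡ −1, so (1581/829) = −1.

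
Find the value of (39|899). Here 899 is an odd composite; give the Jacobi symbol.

Reciprocity: 39 ≡ 3 and 899 ≡ 3 (mod 4), so (39/899) = −(899/39).
Reduce top mod 39: now compute (2/39).
Pull out 2: since 39 ≡ 7 (mod 8), (2/39) = +1.
Reached (1/39) = 1. Collecting the sign flips along the way, the symbol is -1.

-1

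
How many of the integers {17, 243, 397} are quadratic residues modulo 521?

(17/521) = -1 → non-residue.
(243/521) = -1 → non-residue.
(397/521) = +1 → QR.
Total quadratic residues among the 3: 1.

1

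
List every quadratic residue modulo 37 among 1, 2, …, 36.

1, 3, 4, 7, 9, 10, 11, 12, 16, 21, 25, 26, 27, 28, 30, 33, 34, 36

Square k = 1,…,18 (k and 37−k give the same square):
1²=1, 2²=4, 3²=9, 4²=16, 5²=25, 6²=36, 7²≡12, 8²≡27, 9²≡7, 10²≡26, 11²≡10, 12²≡33, 13²≡21, 14²≡11, 15²≡3, 16²≡34, 17²≡30, 18²≡28 (mod 37).
So the quadratic residues mod 37 are {1, 3, 4, 7, 9, 10, 11, 12, 16, 21, 25, 26, 27, 28, 30, 33, 34, 36}.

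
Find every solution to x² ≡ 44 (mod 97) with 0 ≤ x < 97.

97 ≡ 1 (mod 4), so we find a root by search.
Trying successive values, 23² = 529 ≡ 44 (mod 97). The other root is 97 − 23 = 74.

23, 74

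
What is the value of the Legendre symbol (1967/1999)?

Reciprocity: 1967 ≡ 3 and 1999 ≡ 3 (mod 4), so (1967/1999) = −(1999/1967).
Reduce top mod 1967: now compute (32/1967).
Pull out 2^5: since 1967 ≡ 7 (mod 8), (2/1967) = +1, so (2/1967)^5 = +1.
Reached (1/1967) = 1. Collecting the sign flips along the way, the symbol is -1.

-1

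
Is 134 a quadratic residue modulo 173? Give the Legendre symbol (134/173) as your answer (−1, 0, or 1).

Euler's criterion: (134/173) ≡ 134^86 (mod 173).
134^2 ≡ 137 (mod 173)
134^4 ≡ 85 (mod 173)
134^8 ≡ 132 (mod 173)
134^16 ≡ 124 (mod 173)
134^32 ≡ 152 (mod 173)
134^64 ≡ 95 (mod 173)
134^86 = 134^(64+16+4+2) ≡ 172 (mod 173).
Result is 172 ≡ −1, so (134/173) = −1.

-1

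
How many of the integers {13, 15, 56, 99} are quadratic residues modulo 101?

2

(13/101) = +1 → QR.
(15/101) = -1 → non-residue.
(56/101) = +1 → QR.
(99/101) = -1 → non-residue.
Total quadratic residues among the 4: 2.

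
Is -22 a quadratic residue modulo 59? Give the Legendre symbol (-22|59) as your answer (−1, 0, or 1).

First reduce: -22 ≡ 37 (mod 59).
Reciprocity: 37 ≡ 1 and 59 ≡ 3 (mod 4), so (37/59) = +(59/37).
Reduce top mod 37: now compute (22/37).
Pull out 2: since 37 ≡ 5 (mod 8), (2/37) = -1.
Reciprocity: 11 ≡ 3 and 37 ≡ 1 (mod 4), so (11/37) = +(37/11).
Reduce top mod 11: now compute (4/11).
Pull out 2^2: since 11 ≡ 3 (mod 8), (2/11) = -1, so (2/11)^2 = +1.
Reached (1/11) = 1. Collecting the sign flips along the way, the symbol is -1.

-1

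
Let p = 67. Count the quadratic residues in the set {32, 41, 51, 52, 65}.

1

(32/67) = -1 → non-residue.
(41/67) = -1 → non-residue.
(51/67) = -1 → non-residue.
(52/67) = -1 → non-residue.
(65/67) = +1 → QR.
Total quadratic residues among the 5: 1.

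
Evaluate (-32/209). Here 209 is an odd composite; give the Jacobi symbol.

First reduce: -32 ≡ 177 (mod 209).
Reciprocity: 177 ≡ 1 and 209 ≡ 1 (mod 4), so (177/209) = +(209/177).
Reduce top mod 177: now compute (32/177).
Pull out 2^5: since 177 ≡ 1 (mod 8), (2/177) = +1, so (2/177)^5 = +1.
Reached (1/177) = 1. Collecting the sign flips along the way, the symbol is +1.

1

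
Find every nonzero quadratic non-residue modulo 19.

2 3 8 10 12 13 14 15 18

Square k = 1,…,9 (k and 19−k give the same square):
1²=1, 2²=4, 3²=9, 4²=16, 5²≡6, 6²≡17, 7²≡11, 8²≡7, 9²≡5 (mod 19).
The residues are {1, 4, 5, 6, 7, 9, 11, 16, 17}; the non-residues are the remaining 9 nonzero classes.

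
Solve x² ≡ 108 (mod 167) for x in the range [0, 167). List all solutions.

Since 167 ≡ 3 (mod 4), a square root of 108 is 108^((167+1)/4) = 108^42 mod 167.
Repeated squaring: 108^2≡141, 108^4≡8, 108^8≡64, 108^16≡88, 108^32≡62 (mod 167).
108^42 = 108^(32+8+2) ≡ 38 (mod 167).
Check: 38² = 1444 ≡ 108 (mod 167). The two roots are 38 and 129.

38, 129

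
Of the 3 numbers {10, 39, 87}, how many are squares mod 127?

1

(10/127) = -1 → non-residue.
(39/127) = -1 → non-residue.
(87/127) = +1 → QR.
Total quadratic residues among the 3: 1.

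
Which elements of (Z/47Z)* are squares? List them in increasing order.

1, 2, 3, 4, 6, 7, 8, 9, 12, 14, 16, 17, 18, 21, 24, 25, 27, 28, 32, 34, 36, 37, 42

Square k = 1,…,23 (k and 47−k give the same square):
1²=1, 2²=4, 3²=9, 4²=16, 5²=25, 6²=36, 7²≡2, 8²≡17, 9²≡34, 10²≡6, 11²≡27, 12²≡3, 13²≡28, 14²≡8, 15²≡37, 16²≡21, 17²≡7, 18²≡42, 19²≡32, 20²≡24, 21²≡18, 22²≡14, 23²≡12 (mod 47).
So the quadratic residues mod 47 are {1, 2, 3, 4, 6, 7, 8, 9, 12, 14, 16, 17, 18, 21, 24, 25, 27, 28, 32, 34, 36, 37, 42}.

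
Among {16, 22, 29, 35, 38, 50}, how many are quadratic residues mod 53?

(16/53) = +1 → QR.
(22/53) = -1 → non-residue.
(29/53) = +1 → QR.
(35/53) = -1 → non-residue.
(38/53) = +1 → QR.
(50/53) = -1 → non-residue.
Total quadratic residues among the 6: 3.

3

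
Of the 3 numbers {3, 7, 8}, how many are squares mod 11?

(3/11) = +1 → QR.
(7/11) = -1 → non-residue.
(8/11) = -1 → non-residue.
Total quadratic residues among the 3: 1.

1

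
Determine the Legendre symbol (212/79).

Euler's criterion: (212/79) ≡ 54^39 (mod 79).
54^2 ≡ 72 (mod 79)
54^4 ≡ 49 (mod 79)
54^8 ≡ 31 (mod 79)
54^16 ≡ 13 (mod 79)
54^32 ≡ 11 (mod 79)
54^39 = 54^(32+4+2+1) ≡ 78 (mod 79).
Result is 78 ≡ −1, so (212/79) = −1.

-1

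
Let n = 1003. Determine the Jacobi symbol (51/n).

0

Reciprocity: 51 ≡ 3 and 1003 ≡ 3 (mod 4), so (51/1003) = −(1003/51).
Reduce top mod 51: now compute (34/51).
Pull out 2: since 51 ≡ 3 (mod 8), (2/51) = -1.
Reciprocity: 17 ≡ 1 and 51 ≡ 3 (mod 4), so (17/51) = +(51/17).
Reduce top mod 17: now compute (0/17).
Top reduces to 0: gcd > 1, so the symbol is 0.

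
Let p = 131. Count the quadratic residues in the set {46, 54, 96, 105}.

2

(46/131) = +1 → QR.
(54/131) = -1 → non-residue.
(96/131) = -1 → non-residue.
(105/131) = +1 → QR.
Total quadratic residues among the 4: 2.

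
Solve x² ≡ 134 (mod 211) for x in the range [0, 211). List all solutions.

61, 150

Since 211 ≡ 3 (mod 4), a square root of 134 is 134^((211+1)/4) = 134^53 mod 211.
Repeated squaring: 134^2≡21, 134^4≡19, 134^8≡150, 134^16≡134, 134^32≡21 (mod 211).
134^53 = 134^(32+16+4+1) ≡ 150 (mod 211).
Check: 150² = 22500 ≡ 134 (mod 211). The two roots are 61 and 150.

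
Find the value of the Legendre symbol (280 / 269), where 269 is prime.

1

First reduce: 280 ≡ 11 (mod 269).
Reciprocity: 11 ≡ 3 and 269 ≡ 1 (mod 4), so (11/269) = +(269/11).
Reduce top mod 11: now compute (5/11).
Reciprocity: 5 ≡ 1 and 11 ≡ 3 (mod 4), so (5/11) = +(11/5).
Reduce top mod 5: now compute (1/5).
Reached (1/5) = 1. Collecting the sign flips along the way, the symbol is +1.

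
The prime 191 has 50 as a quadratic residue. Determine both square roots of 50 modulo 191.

94, 97

Since 191 ≡ 3 (mod 4), a square root of 50 is 50^((191+1)/4) = 50^48 mod 191.
Repeated squaring: 50^2≡17, 50^4≡98, 50^8≡54, 50^16≡51, 50^32≡118 (mod 191).
50^48 = 50^(32+16) ≡ 97 (mod 191).
Check: 97² = 9409 ≡ 50 (mod 191). The two roots are 94 and 97.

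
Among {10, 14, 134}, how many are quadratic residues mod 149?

(10/149) = -1 → non-residue.
(14/149) = -1 → non-residue.
(134/149) = -1 → non-residue.
Total quadratic residues among the 3: 0.

0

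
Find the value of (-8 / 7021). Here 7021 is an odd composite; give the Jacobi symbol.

First reduce: -8 ≡ 7013 (mod 7021).
Reciprocity: 7013 ≡ 1 and 7021 ≡ 1 (mod 4), so (7013/7021) = +(7021/7013).
Reduce top mod 7013: now compute (8/7013).
Pull out 2^3: since 7013 ≡ 5 (mod 8), (2/7013) = -1, so (2/7013)^3 = -1.
Reached (1/7013) = 1. Collecting the sign flips along the way, the symbol is -1.

-1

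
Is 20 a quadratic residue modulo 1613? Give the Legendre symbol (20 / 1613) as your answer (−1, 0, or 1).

Pull out 2^2: since 1613 ≡ 5 (mod 8), (2/1613) = -1, so (2/1613)^2 = +1.
Reciprocity: 5 ≡ 1 and 1613 ≡ 1 (mod 4), so (5/1613) = +(1613/5).
Reduce top mod 5: now compute (3/5).
Reciprocity: 3 ≡ 3 and 5 ≡ 1 (mod 4), so (3/5) = +(5/3).
Reduce top mod 3: now compute (2/3).
Pull out 2: since 3 ≡ 3 (mod 8), (2/3) = -1.
Reached (1/3) = 1. Collecting the sign flips along the way, the symbol is -1.

-1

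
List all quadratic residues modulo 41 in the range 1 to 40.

Square k = 1,…,20 (k and 41−k give the same square):
1²=1, 2²=4, 3²=9, 4²=16, 5²=25, 6²=36, 7²≡8, 8²≡23, 9²≡40, 10²≡18, 11²≡39, 12²≡21, 13²≡5, 14²≡32, 15²≡20, 16²≡10, 17²≡2, 18²≡37, 19²≡33, 20²≡31 (mod 41).
So the quadratic residues mod 41 are {1, 2, 4, 5, 8, 9, 10, 16, 18, 20, 21, 23, 25, 31, 32, 33, 36, 37, 39, 40}.

1,2,4,5,8,9,10,16,18,20,21,23,25,31,32,33,36,37,39,40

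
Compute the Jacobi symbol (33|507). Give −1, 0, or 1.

Reciprocity: 33 ≡ 1 and 507 ≡ 3 (mod 4), so (33/507) = +(507/33).
Reduce top mod 33: now compute (12/33).
Pull out 2^2: since 33 ≡ 1 (mod 8), (2/33) = +1, so (2/33)^2 = +1.
Reciprocity: 3 ≡ 3 and 33 ≡ 1 (mod 4), so (3/33) = +(33/3).
Reduce top mod 3: now compute (0/3).
Top reduces to 0: gcd > 1, so the symbol is 0.

0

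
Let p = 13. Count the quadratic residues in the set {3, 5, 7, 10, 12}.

3

(3/13) = +1 → QR.
(5/13) = -1 → non-residue.
(7/13) = -1 → non-residue.
(10/13) = +1 → QR.
(12/13) = +1 → QR.
Total quadratic residues among the 5: 3.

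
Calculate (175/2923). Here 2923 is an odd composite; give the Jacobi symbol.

Reciprocity: 175 ≡ 3 and 2923 ≡ 3 (mod 4), so (175/2923) = −(2923/175).
Reduce top mod 175: now compute (123/175).
Reciprocity: 123 ≡ 3 and 175 ≡ 3 (mod 4), so (123/175) = −(175/123).
Reduce top mod 123: now compute (52/123).
Pull out 2^2: since 123 ≡ 3 (mod 8), (2/123) = -1, so (2/123)^2 = +1.
Reciprocity: 13 ≡ 1 and 123 ≡ 3 (mod 4), so (13/123) = +(123/13).
Reduce top mod 13: now compute (6/13).
Pull out 2: since 13 ≡ 5 (mod 8), (2/13) = -1.
Reciprocity: 3 ≡ 3 and 13 ≡ 1 (mod 4), so (3/13) = +(13/3).
Reduce top mod 3: now compute (1/3).
Reached (1/3) = 1. Collecting the sign flips along the way, the symbol is -1.

-1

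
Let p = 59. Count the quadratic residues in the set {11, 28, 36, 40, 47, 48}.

(11/59) = -1 → non-residue.
(28/59) = +1 → QR.
(36/59) = +1 → QR.
(40/59) = -1 → non-residue.
(47/59) = -1 → non-residue.
(48/59) = +1 → QR.
Total quadratic residues among the 6: 3.

3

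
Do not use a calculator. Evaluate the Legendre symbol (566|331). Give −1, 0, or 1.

-1

First reduce: 566 ≡ 235 (mod 331).
Reciprocity: 235 ≡ 3 and 331 ≡ 3 (mod 4), so (235/331) = −(331/235).
Reduce top mod 235: now compute (96/235).
Pull out 2^5: since 235 ≡ 3 (mod 8), (2/235) = -1, so (2/235)^5 = -1.
Reciprocity: 3 ≡ 3 and 235 ≡ 3 (mod 4), so (3/235) = −(235/3).
Reduce top mod 3: now compute (1/3).
Reached (1/3) = 1. Collecting the sign flips along the way, the symbol is -1.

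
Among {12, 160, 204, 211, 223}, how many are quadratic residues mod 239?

4

(12/239) = +1 → QR.
(160/239) = +1 → QR.
(204/239) = +1 → QR.
(211/239) = +1 → QR.
(223/239) = -1 → non-residue.
Total quadratic residues among the 5: 4.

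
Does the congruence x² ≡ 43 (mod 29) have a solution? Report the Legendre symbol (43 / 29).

-1

Euler's criterion: (43/29) ≡ 14^14 (mod 29).
14^2 ≡ 22 (mod 29)
14^4 ≡ 20 (mod 29)
14^8 ≡ 23 (mod 29)
14^14 = 14^(8+4+2) ≡ 28 (mod 29).
Result is 28 ≡ −1, so (43/29) = −1.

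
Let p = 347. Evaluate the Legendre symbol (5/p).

-1

Reciprocity: 5 ≡ 1 and 347 ≡ 3 (mod 4), so (5/347) = +(347/5).
Reduce top mod 5: now compute (2/5).
Pull out 2: since 5 ≡ 5 (mod 8), (2/5) = -1.
Reached (1/5) = 1. Collecting the sign flips along the way, the symbol is -1.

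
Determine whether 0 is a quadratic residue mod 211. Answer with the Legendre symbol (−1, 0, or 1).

0

Top reduces to 0: gcd > 1, so the symbol is 0.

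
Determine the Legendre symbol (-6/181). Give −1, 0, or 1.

-1

First reduce: -6 ≡ 175 (mod 181).
Reciprocity: 175 ≡ 3 and 181 ≡ 1 (mod 4), so (175/181) = +(181/175).
Reduce top mod 175: now compute (6/175).
Pull out 2: since 175 ≡ 7 (mod 8), (2/175) = +1.
Reciprocity: 3 ≡ 3 and 175 ≡ 3 (mod 4), so (3/175) = −(175/3).
Reduce top mod 3: now compute (1/3).
Reached (1/3) = 1. Collecting the sign flips along the way, the symbol is -1.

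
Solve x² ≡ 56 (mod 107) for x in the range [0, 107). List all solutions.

22, 85

Since 107 ≡ 3 (mod 4), a square root of 56 is 56^((107+1)/4) = 56^27 mod 107.
Repeated squaring: 56^2≡33, 56^4≡19, 56^8≡40, 56^16≡102 (mod 107).
56^27 = 56^(16+8+2+1) ≡ 85 (mod 107).
Check: 85² = 7225 ≡ 56 (mod 107). The two roots are 22 and 85.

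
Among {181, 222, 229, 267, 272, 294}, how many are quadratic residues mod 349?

2

(181/349) = +1 → QR.
(222/349) = -1 → non-residue.
(229/349) = -1 → non-residue.
(267/349) = -1 → non-residue.
(272/349) = +1 → QR.
(294/349) = -1 → non-residue.
Total quadratic residues among the 6: 2.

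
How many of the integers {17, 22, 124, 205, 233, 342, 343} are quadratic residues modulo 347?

(17/347) = -1 → non-residue.
(22/347) = -1 → non-residue.
(124/347) = +1 → QR.
(205/347) = +1 → QR.
(233/347) = -1 → non-residue.
(342/347) = +1 → QR.
(343/347) = -1 → non-residue.
Total quadratic residues among the 7: 3.

3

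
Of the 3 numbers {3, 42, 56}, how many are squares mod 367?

1

(3/367) = -1 → non-residue.
(42/367) = -1 → non-residue.
(56/367) = +1 → QR.
Total quadratic residues among the 3: 1.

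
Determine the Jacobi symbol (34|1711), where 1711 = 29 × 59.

Pull out 2: since 1711 ≡ 7 (mod 8), (2/1711) = +1.
Reciprocity: 17 ≡ 1 and 1711 ≡ 3 (mod 4), so (17/1711) = +(1711/17).
Reduce top mod 17: now compute (11/17).
Reciprocity: 11 ≡ 3 and 17 ≡ 1 (mod 4), so (11/17) = +(17/11).
Reduce top mod 11: now compute (6/11).
Pull out 2: since 11 ≡ 3 (mod 8), (2/11) = -1.
Reciprocity: 3 ≡ 3 and 11 ≡ 3 (mod 4), so (3/11) = −(11/3).
Reduce top mod 3: now compute (2/3).
Pull out 2: since 3 ≡ 3 (mod 8), (2/3) = -1.
Reached (1/3) = 1. Collecting the sign flips along the way, the symbol is -1.

-1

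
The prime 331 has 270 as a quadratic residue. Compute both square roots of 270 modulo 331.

Since 331 ≡ 3 (mod 4), a square root of 270 is 270^((331+1)/4) = 270^83 mod 331.
Repeated squaring: 270^2≡80, 270^4≡111, 270^8≡74, 270^16≡180, 270^32≡293, 270^64≡120 (mod 331).
270^83 = 270^(64+16+2+1) ≡ 274 (mod 331).
Check: 274² = 75076 ≡ 270 (mod 331). The two roots are 57 and 274.

57, 274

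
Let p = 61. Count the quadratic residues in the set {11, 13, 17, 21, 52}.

2

(11/61) = -1 → non-residue.
(13/61) = +1 → QR.
(17/61) = -1 → non-residue.
(21/61) = -1 → non-residue.
(52/61) = +1 → QR.
Total quadratic residues among the 5: 2.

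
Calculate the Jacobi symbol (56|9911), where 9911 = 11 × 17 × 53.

Pull out 2^3: since 9911 ≡ 7 (mod 8), (2/9911) = +1, so (2/9911)^3 = +1.
Reciprocity: 7 ≡ 3 and 9911 ≡ 3 (mod 4), so (7/9911) = −(9911/7).
Reduce top mod 7: now compute (6/7).
Pull out 2: since 7 ≡ 7 (mod 8), (2/7) = +1.
Reciprocity: 3 ≡ 3 and 7 ≡ 3 (mod 4), so (3/7) = −(7/3).
Reduce top mod 3: now compute (1/3).
Reached (1/3) = 1. Collecting the sign flips along the way, the symbol is +1.

1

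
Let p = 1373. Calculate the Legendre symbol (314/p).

Pull out 2: since 1373 ≡ 5 (mod 8), (2/1373) = -1.
Reciprocity: 157 ≡ 1 and 1373 ≡ 1 (mod 4), so (157/1373) = +(1373/157).
Reduce top mod 157: now compute (117/157).
Reciprocity: 117 ≡ 1 and 157 ≡ 1 (mod 4), so (117/157) = +(157/117).
Reduce top mod 117: now compute (40/117).
Pull out 2^3: since 117 ≡ 5 (mod 8), (2/117) = -1, so (2/117)^3 = -1.
Reciprocity: 5 ≡ 1 and 117 ≡ 1 (mod 4), so (5/117) = +(117/5).
Reduce top mod 5: now compute (2/5).
Pull out 2: since 5 ≡ 5 (mod 8), (2/5) = -1.
Reached (1/5) = 1. Collecting the sign flips along the way, the symbol is -1.

-1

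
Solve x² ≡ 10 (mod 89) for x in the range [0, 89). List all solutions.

89 ≡ 1 (mod 4), so we find a root by search.
Trying successive values, 30² = 900 ≡ 10 (mod 89). The other root is 89 − 30 = 59.

30, 59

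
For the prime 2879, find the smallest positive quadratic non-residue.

(2/2879) = +1, so 2 is a residue.
(3/2879) = +1, so 3 is a residue.
(4/2879) = +1, so 4 is a residue.
(5/2879) = +1, so 5 is a residue.
(6/2879) = +1, so 6 is a residue.
(7/2879) = −1, so 7 is the smallest positive non-residue mod 2879.

7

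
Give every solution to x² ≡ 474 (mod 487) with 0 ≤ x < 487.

Since 487 ≡ 3 (mod 4), a square root of 474 is 474^((487+1)/4) = 474^122 mod 487.
Repeated squaring: 474^2≡169, 474^4≡315, 474^8≡364, 474^16≡32, 474^32≡50, 474^64≡65 (mod 487).
474^122 = 474^(64+32+16+8+2) ≡ 31 (mod 487).
Check: 31² = 961 ≡ 474 (mod 487). The two roots are 31 and 456.

31, 456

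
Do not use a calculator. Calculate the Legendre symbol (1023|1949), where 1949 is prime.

-1

Reciprocity: 1023 ≡ 3 and 1949 ≡ 1 (mod 4), so (1023/1949) = +(1949/1023).
Reduce top mod 1023: now compute (926/1023).
Pull out 2: since 1023 ≡ 7 (mod 8), (2/1023) = +1.
Reciprocity: 463 ≡ 3 and 1023 ≡ 3 (mod 4), so (463/1023) = −(1023/463).
Reduce top mod 463: now compute (97/463).
Reciprocity: 97 ≡ 1 and 463 ≡ 3 (mod 4), so (97/463) = +(463/97).
Reduce top mod 97: now compute (75/97).
Reciprocity: 75 ≡ 3 and 97 ≡ 1 (mod 4), so (75/97) = +(97/75).
Reduce top mod 75: now compute (22/75).
Pull out 2: since 75 ≡ 3 (mod 8), (2/75) = -1.
Reciprocity: 11 ≡ 3 and 75 ≡ 3 (mod 4), so (11/75) = −(75/11).
Reduce top mod 11: now compute (9/11).
Reciprocity: 9 ≡ 1 and 11 ≡ 3 (mod 4), so (9/11) = +(11/9).
Reduce top mod 9: now compute (2/9).
Pull out 2: since 9 ≡ 1 (mod 8), (2/9) = +1.
Reached (1/9) = 1. Collecting the sign flips along the way, the symbol is -1.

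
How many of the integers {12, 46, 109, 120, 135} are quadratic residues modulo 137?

(12/137) = -1 → non-residue.
(46/137) = -1 → non-residue.
(109/137) = +1 → QR.
(120/137) = +1 → QR.
(135/137) = +1 → QR.
Total quadratic residues among the 5: 3.

3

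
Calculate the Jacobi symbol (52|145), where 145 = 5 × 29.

-1

Pull out 2^2: since 145 ≡ 1 (mod 8), (2/145) = +1, so (2/145)^2 = +1.
Reciprocity: 13 ≡ 1 and 145 ≡ 1 (mod 4), so (13/145) = +(145/13).
Reduce top mod 13: now compute (2/13).
Pull out 2: since 13 ≡ 5 (mod 8), (2/13) = -1.
Reached (1/13) = 1. Collecting the sign flips along the way, the symbol is -1.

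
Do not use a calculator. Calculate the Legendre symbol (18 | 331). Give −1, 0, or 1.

-1

Pull out 2: since 331 ≡ 3 (mod 8), (2/331) = -1.
Reciprocity: 9 ≡ 1 and 331 ≡ 3 (mod 4), so (9/331) = +(331/9).
Reduce top mod 9: now compute (7/9).
Reciprocity: 7 ≡ 3 and 9 ≡ 1 (mod 4), so (7/9) = +(9/7).
Reduce top mod 7: now compute (2/7).
Pull out 2: since 7 ≡ 7 (mod 8), (2/7) = +1.
Reached (1/7) = 1. Collecting the sign flips along the way, the symbol is -1.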